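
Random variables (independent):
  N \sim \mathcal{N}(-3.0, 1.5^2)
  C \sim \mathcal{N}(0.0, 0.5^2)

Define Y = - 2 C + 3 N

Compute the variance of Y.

For independent RVs: Var(aX + bY) = a²Var(X) + b²Var(Y)
Var(N) = 2.25
Var(C) = 0.25
Var(Y) = 3²*2.25 + (-2)²*0.25
= 9*2.25 + 4*0.25 = 21.25

21.25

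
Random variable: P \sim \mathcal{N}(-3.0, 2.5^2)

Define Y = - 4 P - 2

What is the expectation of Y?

For Y = -4P - 2:
E[Y] = -4 * E[P] - 2
E[P] = -3.0 = -3
E[Y] = -4 * (-3) - 2 = 10

10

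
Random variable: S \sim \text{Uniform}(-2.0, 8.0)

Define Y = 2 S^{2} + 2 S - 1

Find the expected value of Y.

E[Y] = 2*E[S²] + 2*E[S] - 1
E[S] = 3
E[S²] = Var(S) + (E[S])² = 8.3333333 + 9 = 17.333333
E[Y] = 2*17.333333 + 2*3 - 1 = 39.666667

39.666667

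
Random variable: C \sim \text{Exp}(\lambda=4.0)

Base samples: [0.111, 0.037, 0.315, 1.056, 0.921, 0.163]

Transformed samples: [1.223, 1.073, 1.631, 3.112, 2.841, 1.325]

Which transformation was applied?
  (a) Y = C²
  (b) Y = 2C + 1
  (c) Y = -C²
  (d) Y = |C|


Checking option (b) Y = 2C + 1:
  C = 0.111 -> Y = 1.223 ✓
  C = 0.037 -> Y = 1.073 ✓
  C = 0.315 -> Y = 1.631 ✓
All samples match this transformation.

(b) 2C + 1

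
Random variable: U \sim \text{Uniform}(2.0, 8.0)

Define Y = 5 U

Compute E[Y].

For Y = 5U:
E[Y] = 5 * E[U]
E[U] = (2 + 8)/2 = 5
E[Y] = 5 * 5 = 25

25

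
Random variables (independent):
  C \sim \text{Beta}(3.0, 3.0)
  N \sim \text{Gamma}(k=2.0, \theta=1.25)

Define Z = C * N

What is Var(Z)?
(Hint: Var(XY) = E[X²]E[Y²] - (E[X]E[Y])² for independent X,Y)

Var(XY) = E[X²]E[Y²] - (E[X]E[Y])²
E[C] = 0.5, Var(C) = 0.035714286
E[N] = 2.5, Var(N) = 3.125
E[C²] = 0.035714286 + 0.5² = 0.28571429
E[N²] = 3.125 + 2.5² = 9.375
Var(Z) = 0.28571429*9.375 - (0.5*2.5)²
= 2.6785714 - 1.5625 = 1.1160714

1.1160714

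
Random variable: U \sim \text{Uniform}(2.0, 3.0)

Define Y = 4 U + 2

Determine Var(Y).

For Y = aU + b: Var(Y) = a² * Var(U)
Var(U) = (3 - 2)^2/12 = 0.083333333
Var(Y) = 4² * 0.083333333 = 16 * 0.083333333 = 1.3333333

1.3333333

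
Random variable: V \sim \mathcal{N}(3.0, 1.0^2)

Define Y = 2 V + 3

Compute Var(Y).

For Y = aV + b: Var(Y) = a² * Var(V)
Var(V) = 1.0^2 = 1
Var(Y) = 2² * 1 = 4 * 1 = 4

4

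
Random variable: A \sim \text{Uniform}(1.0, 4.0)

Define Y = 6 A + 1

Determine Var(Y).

For Y = aA + b: Var(Y) = a² * Var(A)
Var(A) = (4 - 1)^2/12 = 0.75
Var(Y) = 6² * 0.75 = 36 * 0.75 = 27

27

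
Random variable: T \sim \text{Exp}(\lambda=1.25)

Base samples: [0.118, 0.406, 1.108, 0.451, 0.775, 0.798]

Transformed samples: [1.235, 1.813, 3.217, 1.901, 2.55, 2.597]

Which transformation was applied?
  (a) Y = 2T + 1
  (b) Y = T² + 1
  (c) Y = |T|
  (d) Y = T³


Checking option (a) Y = 2T + 1:
  T = 0.118 -> Y = 1.235 ✓
  T = 0.406 -> Y = 1.813 ✓
  T = 1.108 -> Y = 3.217 ✓
All samples match this transformation.

(a) 2T + 1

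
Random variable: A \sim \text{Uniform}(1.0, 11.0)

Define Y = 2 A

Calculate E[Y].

For Y = 2A:
E[Y] = 2 * E[A]
E[A] = (1 + 11)/2 = 6
E[Y] = 2 * 6 = 12

12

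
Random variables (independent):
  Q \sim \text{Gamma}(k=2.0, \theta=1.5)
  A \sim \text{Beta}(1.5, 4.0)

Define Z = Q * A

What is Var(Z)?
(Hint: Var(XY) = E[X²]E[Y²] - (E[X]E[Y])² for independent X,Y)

Var(XY) = E[X²]E[Y²] - (E[X]E[Y])²
E[Q] = 3, Var(Q) = 4.5
E[A] = 0.27272727, Var(A) = 0.03051494
E[Q²] = 4.5 + 3² = 13.5
E[A²] = 0.03051494 + 0.27272727² = 0.1048951
Var(Z) = 13.5*0.1048951 - (3*0.27272727)²
= 1.4160839 - 0.66942149 = 0.74666243

0.74666243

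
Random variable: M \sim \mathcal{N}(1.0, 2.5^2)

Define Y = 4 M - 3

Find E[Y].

For Y = 4M - 3:
E[Y] = 4 * E[M] - 3
E[M] = 1.0 = 1
E[Y] = 4 * 1 - 3 = 1

1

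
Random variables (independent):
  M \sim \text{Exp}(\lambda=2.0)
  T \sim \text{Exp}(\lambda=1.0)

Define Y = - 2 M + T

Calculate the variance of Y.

For independent RVs: Var(aX + bY) = a²Var(X) + b²Var(Y)
Var(M) = 0.25
Var(T) = 1
Var(Y) = (-2)²*0.25 + 1²*1
= 4*0.25 + 1*1 = 2

2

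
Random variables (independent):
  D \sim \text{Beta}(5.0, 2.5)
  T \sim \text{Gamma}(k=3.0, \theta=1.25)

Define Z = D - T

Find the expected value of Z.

E[Z] = 1*E[D] - 1*E[T]
E[D] = 0.66666667
E[T] = 3.75
E[Z] = 1*0.66666667 - 1*3.75 = -3.0833333

-3.0833333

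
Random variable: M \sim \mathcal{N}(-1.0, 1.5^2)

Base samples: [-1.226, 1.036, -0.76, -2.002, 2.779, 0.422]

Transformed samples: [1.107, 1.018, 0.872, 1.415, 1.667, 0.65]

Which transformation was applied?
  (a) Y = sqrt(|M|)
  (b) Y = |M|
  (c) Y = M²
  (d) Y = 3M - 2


Checking option (a) Y = sqrt(|M|):
  M = -1.226 -> Y = 1.107 ✓
  M = 1.036 -> Y = 1.018 ✓
  M = -0.76 -> Y = 0.872 ✓
All samples match this transformation.

(a) sqrt(|M|)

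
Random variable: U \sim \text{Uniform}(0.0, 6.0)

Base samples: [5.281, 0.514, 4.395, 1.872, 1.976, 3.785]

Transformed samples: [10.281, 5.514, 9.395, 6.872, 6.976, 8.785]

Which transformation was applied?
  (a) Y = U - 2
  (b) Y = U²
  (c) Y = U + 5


Checking option (c) Y = U + 5:
  U = 5.281 -> Y = 10.281 ✓
  U = 0.514 -> Y = 5.514 ✓
  U = 4.395 -> Y = 9.395 ✓
All samples match this transformation.

(c) U + 5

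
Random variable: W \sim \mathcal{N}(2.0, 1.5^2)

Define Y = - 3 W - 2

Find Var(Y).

For Y = aW + b: Var(Y) = a² * Var(W)
Var(W) = 1.5^2 = 2.25
Var(Y) = (-3)² * 2.25 = 9 * 2.25 = 20.25

20.25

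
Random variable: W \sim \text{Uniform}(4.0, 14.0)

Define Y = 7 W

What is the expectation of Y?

For Y = 7W:
E[Y] = 7 * E[W]
E[W] = (4 + 14)/2 = 9
E[Y] = 7 * 9 = 63

63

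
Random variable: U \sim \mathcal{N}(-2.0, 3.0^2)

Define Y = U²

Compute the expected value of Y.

Using E[X²] = Var(X) + (E[X])²:
E[U] = -2
Var(U) = 3.0^2 = 9
E[U²] = 9 + (-2)² = 9 + 4 = 13

13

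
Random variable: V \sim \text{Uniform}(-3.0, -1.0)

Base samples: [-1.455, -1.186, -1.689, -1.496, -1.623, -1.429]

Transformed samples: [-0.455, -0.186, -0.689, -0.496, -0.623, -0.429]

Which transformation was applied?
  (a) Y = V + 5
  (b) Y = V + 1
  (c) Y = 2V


Checking option (b) Y = V + 1:
  V = -1.455 -> Y = -0.455 ✓
  V = -1.186 -> Y = -0.186 ✓
  V = -1.689 -> Y = -0.689 ✓
All samples match this transformation.

(b) V + 1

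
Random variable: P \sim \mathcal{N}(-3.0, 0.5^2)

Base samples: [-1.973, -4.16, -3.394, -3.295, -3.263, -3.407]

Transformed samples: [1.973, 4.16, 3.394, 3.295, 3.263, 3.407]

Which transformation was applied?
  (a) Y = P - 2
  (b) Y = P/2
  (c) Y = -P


Checking option (c) Y = -P:
  P = -1.973 -> Y = 1.973 ✓
  P = -4.16 -> Y = 4.16 ✓
  P = -3.394 -> Y = 3.394 ✓
All samples match this transformation.

(c) -P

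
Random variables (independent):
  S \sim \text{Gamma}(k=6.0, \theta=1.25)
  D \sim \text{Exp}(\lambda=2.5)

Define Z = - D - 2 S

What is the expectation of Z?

E[Z] = -2*E[S] - 1*E[D]
E[S] = 7.5
E[D] = 0.4
E[Z] = -2*7.5 - 1*0.4 = -15.4

-15.4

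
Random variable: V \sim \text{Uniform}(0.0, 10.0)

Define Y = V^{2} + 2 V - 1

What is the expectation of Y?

E[Y] = 1*E[V²] + 2*E[V] - 1
E[V] = 5
E[V²] = Var(V) + (E[V])² = 8.3333333 + 25 = 33.333333
E[Y] = 1*33.333333 + 2*5 - 1 = 42.333333

42.333333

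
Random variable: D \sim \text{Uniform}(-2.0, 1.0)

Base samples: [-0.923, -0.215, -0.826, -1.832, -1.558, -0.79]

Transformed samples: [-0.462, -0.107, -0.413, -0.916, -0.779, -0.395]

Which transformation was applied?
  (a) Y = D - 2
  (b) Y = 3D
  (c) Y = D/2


Checking option (c) Y = D/2:
  D = -0.923 -> Y = -0.462 ✓
  D = -0.215 -> Y = -0.107 ✓
  D = -0.826 -> Y = -0.413 ✓
All samples match this transformation.

(c) D/2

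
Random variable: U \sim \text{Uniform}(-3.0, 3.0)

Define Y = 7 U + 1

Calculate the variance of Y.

For Y = aU + b: Var(Y) = a² * Var(U)
Var(U) = (3 + 3)^2/12 = 3
Var(Y) = 7² * 3 = 49 * 3 = 147

147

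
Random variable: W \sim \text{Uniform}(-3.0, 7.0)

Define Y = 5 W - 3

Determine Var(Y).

For Y = aW + b: Var(Y) = a² * Var(W)
Var(W) = (7 + 3)^2/12 = 8.3333333
Var(Y) = 5² * 8.3333333 = 25 * 8.3333333 = 208.33333

208.33333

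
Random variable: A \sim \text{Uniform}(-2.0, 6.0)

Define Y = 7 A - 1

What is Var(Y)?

For Y = aA + b: Var(Y) = a² * Var(A)
Var(A) = (6 + 2)^2/12 = 5.3333333
Var(Y) = 7² * 5.3333333 = 49 * 5.3333333 = 261.33333

261.33333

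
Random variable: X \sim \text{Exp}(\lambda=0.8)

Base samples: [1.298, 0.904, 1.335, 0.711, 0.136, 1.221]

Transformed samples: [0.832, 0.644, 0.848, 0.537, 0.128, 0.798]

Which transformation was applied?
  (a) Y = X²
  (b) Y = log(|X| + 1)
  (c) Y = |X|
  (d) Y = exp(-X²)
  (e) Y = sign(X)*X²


Checking option (b) Y = log(|X| + 1):
  X = 1.298 -> Y = 0.832 ✓
  X = 0.904 -> Y = 0.644 ✓
  X = 1.335 -> Y = 0.848 ✓
All samples match this transformation.

(b) log(|X| + 1)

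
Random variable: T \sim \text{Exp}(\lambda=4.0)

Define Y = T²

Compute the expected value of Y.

E[T²] = Var(T) + (E[T])² = 0.0625 + 0.0625 = 0.125

0.125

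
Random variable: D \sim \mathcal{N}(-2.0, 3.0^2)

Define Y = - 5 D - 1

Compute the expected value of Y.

For Y = -5D - 1:
E[Y] = -5 * E[D] - 1
E[D] = -2.0 = -2
E[Y] = -5 * (-2) - 1 = 9

9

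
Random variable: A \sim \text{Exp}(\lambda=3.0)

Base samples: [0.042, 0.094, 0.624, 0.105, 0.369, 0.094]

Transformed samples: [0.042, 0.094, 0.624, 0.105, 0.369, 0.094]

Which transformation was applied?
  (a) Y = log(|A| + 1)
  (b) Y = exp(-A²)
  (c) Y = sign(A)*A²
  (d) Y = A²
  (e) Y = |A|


Checking option (e) Y = |A|:
  A = 0.042 -> Y = 0.042 ✓
  A = 0.094 -> Y = 0.094 ✓
  A = 0.624 -> Y = 0.624 ✓
All samples match this transformation.

(e) |A|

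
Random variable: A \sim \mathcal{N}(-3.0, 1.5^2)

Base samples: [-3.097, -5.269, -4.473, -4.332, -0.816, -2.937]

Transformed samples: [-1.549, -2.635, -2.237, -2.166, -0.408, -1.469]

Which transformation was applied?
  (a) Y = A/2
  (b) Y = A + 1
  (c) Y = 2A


Checking option (a) Y = A/2:
  A = -3.097 -> Y = -1.549 ✓
  A = -5.269 -> Y = -2.635 ✓
  A = -4.473 -> Y = -2.237 ✓
All samples match this transformation.

(a) A/2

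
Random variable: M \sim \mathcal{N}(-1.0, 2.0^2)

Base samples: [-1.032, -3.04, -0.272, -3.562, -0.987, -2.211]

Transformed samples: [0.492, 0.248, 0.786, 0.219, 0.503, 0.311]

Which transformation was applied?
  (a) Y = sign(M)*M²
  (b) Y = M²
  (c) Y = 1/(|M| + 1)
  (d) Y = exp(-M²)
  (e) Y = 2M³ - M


Checking option (c) Y = 1/(|M| + 1):
  M = -1.032 -> Y = 0.492 ✓
  M = -3.04 -> Y = 0.248 ✓
  M = -0.272 -> Y = 0.786 ✓
All samples match this transformation.

(c) 1/(|M| + 1)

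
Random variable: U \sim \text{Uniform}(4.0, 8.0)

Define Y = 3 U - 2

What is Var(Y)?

For Y = aU + b: Var(Y) = a² * Var(U)
Var(U) = (8 - 4)^2/12 = 1.3333333
Var(Y) = 3² * 1.3333333 = 9 * 1.3333333 = 12

12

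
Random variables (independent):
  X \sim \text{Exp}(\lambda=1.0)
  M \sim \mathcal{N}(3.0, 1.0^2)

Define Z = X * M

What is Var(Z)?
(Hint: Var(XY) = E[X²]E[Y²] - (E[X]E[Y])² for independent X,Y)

Var(XY) = E[X²]E[Y²] - (E[X]E[Y])²
E[X] = 1, Var(X) = 1
E[M] = 3, Var(M) = 1
E[X²] = 1 + 1² = 2
E[M²] = 1 + 3² = 10
Var(Z) = 2*10 - (1*3)²
= 20 - 9 = 11

11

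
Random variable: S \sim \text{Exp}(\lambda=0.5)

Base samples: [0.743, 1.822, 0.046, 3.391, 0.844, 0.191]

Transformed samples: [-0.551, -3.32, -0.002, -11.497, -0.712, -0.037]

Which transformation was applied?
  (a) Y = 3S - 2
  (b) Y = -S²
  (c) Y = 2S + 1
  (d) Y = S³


Checking option (b) Y = -S²:
  S = 0.743 -> Y = -0.551 ✓
  S = 1.822 -> Y = -3.32 ✓
  S = 0.046 -> Y = -0.002 ✓
All samples match this transformation.

(b) -S²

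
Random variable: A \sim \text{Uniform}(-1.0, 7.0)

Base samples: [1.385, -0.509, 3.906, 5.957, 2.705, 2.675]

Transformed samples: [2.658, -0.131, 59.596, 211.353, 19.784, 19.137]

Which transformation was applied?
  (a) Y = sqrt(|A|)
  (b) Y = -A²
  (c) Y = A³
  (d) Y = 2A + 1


Checking option (c) Y = A³:
  A = 1.385 -> Y = 2.658 ✓
  A = -0.509 -> Y = -0.131 ✓
  A = 3.906 -> Y = 59.596 ✓
All samples match this transformation.

(c) A³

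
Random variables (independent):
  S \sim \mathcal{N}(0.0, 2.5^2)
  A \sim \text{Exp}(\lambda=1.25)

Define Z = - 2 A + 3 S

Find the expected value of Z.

E[Z] = 3*E[S] - 2*E[A]
E[S] = 0
E[A] = 0.8
E[Z] = 3*0 - 2*0.8 = -1.6

-1.6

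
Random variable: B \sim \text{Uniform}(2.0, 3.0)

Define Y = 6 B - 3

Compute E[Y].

For Y = 6B - 3:
E[Y] = 6 * E[B] - 3
E[B] = (2 + 3)/2 = 2.5
E[Y] = 6 * 2.5 - 3 = 12

12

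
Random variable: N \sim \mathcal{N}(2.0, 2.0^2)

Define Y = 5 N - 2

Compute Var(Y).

For Y = aN + b: Var(Y) = a² * Var(N)
Var(N) = 2.0^2 = 4
Var(Y) = 5² * 4 = 25 * 4 = 100

100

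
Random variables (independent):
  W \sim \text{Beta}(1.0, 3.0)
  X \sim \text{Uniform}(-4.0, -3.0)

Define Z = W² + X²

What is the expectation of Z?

E[Z] = E[W²] + E[X²]
E[W²] = Var(W) + E[W]² = 0.0375 + 0.0625 = 0.1
E[X²] = Var(X) + E[X]² = 0.083333333 + 12.25 = 12.333333
E[Z] = 0.1 + 12.333333 = 12.433333

12.433333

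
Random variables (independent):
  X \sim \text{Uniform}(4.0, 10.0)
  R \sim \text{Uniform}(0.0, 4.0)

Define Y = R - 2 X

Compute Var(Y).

For independent RVs: Var(aX + bY) = a²Var(X) + b²Var(Y)
Var(X) = 3
Var(R) = 1.3333333
Var(Y) = (-2)²*3 + 1²*1.3333333
= 4*3 + 1*1.3333333 = 13.333333

13.333333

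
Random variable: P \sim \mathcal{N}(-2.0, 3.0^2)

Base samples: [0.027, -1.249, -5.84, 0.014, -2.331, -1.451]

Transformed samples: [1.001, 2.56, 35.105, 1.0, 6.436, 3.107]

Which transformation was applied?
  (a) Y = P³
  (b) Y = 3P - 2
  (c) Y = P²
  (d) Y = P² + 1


Checking option (d) Y = P² + 1:
  P = 0.027 -> Y = 1.001 ✓
  P = -1.249 -> Y = 2.56 ✓
  P = -5.84 -> Y = 35.105 ✓
All samples match this transformation.

(d) P² + 1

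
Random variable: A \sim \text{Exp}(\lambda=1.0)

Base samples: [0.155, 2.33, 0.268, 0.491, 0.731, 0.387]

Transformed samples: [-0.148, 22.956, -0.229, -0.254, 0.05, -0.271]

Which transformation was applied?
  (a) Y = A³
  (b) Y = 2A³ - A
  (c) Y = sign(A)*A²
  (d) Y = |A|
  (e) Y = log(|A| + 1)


Checking option (b) Y = 2A³ - A:
  A = 0.155 -> Y = -0.148 ✓
  A = 2.33 -> Y = 22.956 ✓
  A = 0.268 -> Y = -0.229 ✓
All samples match this transformation.

(b) 2A³ - A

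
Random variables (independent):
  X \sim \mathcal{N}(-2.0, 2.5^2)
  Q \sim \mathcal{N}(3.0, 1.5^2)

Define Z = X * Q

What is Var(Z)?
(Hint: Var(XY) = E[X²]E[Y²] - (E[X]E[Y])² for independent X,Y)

Var(XY) = E[X²]E[Y²] - (E[X]E[Y])²
E[X] = -2, Var(X) = 6.25
E[Q] = 3, Var(Q) = 2.25
E[X²] = 6.25 + (-2)² = 10.25
E[Q²] = 2.25 + 3² = 11.25
Var(Z) = 10.25*11.25 - (-2*3)²
= 115.3125 - 36 = 79.3125

79.3125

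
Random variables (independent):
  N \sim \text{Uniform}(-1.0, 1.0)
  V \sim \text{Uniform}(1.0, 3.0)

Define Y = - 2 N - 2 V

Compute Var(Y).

For independent RVs: Var(aX + bY) = a²Var(X) + b²Var(Y)
Var(N) = 0.33333333
Var(V) = 0.33333333
Var(Y) = (-2)²*0.33333333 + (-2)²*0.33333333
= 4*0.33333333 + 4*0.33333333 = 2.6666667

2.6666667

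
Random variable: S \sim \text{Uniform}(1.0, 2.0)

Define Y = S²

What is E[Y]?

E[S²] = Var(S) + (E[S])² = 0.083333333 + 2.25 = 2.3333333

2.3333333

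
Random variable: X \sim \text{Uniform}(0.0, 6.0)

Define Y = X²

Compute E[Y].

Using E[X²] = Var(X) + (E[X])²:
E[X] = 3
Var(X) = (6 - 0)^2/12 = 3
E[X²] = 3 + 3² = 3 + 9 = 12

12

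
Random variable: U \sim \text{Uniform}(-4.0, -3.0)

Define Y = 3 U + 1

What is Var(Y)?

For Y = aU + b: Var(Y) = a² * Var(U)
Var(U) = (-3 + 4)^2/12 = 0.083333333
Var(Y) = 3² * 0.083333333 = 9 * 0.083333333 = 0.75

0.75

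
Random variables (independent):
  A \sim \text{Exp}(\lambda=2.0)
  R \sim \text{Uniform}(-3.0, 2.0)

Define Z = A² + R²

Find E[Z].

E[Z] = E[A²] + E[R²]
E[A²] = Var(A) + E[A]² = 0.25 + 0.25 = 0.5
E[R²] = Var(R) + E[R]² = 2.0833333 + 0.25 = 2.3333333
E[Z] = 0.5 + 2.3333333 = 2.8333333

2.8333333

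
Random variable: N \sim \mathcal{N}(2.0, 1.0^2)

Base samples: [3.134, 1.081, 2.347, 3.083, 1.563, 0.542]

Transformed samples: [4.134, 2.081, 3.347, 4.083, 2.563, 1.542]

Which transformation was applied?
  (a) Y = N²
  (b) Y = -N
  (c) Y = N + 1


Checking option (c) Y = N + 1:
  N = 3.134 -> Y = 4.134 ✓
  N = 1.081 -> Y = 2.081 ✓
  N = 2.347 -> Y = 3.347 ✓
All samples match this transformation.

(c) N + 1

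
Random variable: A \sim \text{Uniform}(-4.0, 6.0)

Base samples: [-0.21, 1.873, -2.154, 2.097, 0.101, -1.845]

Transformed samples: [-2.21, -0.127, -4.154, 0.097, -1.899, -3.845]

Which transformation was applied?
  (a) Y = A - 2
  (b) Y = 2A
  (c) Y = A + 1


Checking option (a) Y = A - 2:
  A = -0.21 -> Y = -2.21 ✓
  A = 1.873 -> Y = -0.127 ✓
  A = -2.154 -> Y = -4.154 ✓
All samples match this transformation.

(a) A - 2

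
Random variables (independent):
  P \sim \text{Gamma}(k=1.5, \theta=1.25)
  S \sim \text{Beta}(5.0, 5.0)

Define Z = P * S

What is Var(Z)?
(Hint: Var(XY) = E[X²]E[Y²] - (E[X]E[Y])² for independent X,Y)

Var(XY) = E[X²]E[Y²] - (E[X]E[Y])²
E[P] = 1.875, Var(P) = 2.34375
E[S] = 0.5, Var(S) = 0.022727273
E[P²] = 2.34375 + 1.875² = 5.859375
E[S²] = 0.022727273 + 0.5² = 0.27272727
Var(Z) = 5.859375*0.27272727 - (1.875*0.5)²
= 1.5980114 - 0.87890625 = 0.71910511

0.71910511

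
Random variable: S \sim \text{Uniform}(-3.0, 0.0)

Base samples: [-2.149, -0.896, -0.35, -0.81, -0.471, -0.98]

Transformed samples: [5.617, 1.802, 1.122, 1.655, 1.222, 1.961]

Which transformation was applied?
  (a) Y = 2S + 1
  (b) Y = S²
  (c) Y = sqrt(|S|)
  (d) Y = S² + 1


Checking option (d) Y = S² + 1:
  S = -2.149 -> Y = 5.617 ✓
  S = -0.896 -> Y = 1.802 ✓
  S = -0.35 -> Y = 1.122 ✓
All samples match this transformation.

(d) S² + 1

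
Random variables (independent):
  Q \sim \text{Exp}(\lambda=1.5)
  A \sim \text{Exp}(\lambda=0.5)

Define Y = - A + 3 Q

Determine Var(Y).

For independent RVs: Var(aX + bY) = a²Var(X) + b²Var(Y)
Var(Q) = 0.44444444
Var(A) = 4
Var(Y) = 3²*0.44444444 + (-1)²*4
= 9*0.44444444 + 1*4 = 8

8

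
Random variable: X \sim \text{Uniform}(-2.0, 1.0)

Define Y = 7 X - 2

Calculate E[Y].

For Y = 7X - 2:
E[Y] = 7 * E[X] - 2
E[X] = (-2 + 1)/2 = -0.5
E[Y] = 7 * (-0.5) - 2 = -5.5

-5.5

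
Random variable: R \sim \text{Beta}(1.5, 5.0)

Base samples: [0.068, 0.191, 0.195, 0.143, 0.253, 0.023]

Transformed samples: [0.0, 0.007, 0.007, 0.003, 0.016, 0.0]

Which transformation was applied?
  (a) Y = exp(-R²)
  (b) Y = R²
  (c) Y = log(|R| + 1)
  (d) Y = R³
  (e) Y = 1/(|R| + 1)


Checking option (d) Y = R³:
  R = 0.068 -> Y = 0.0 ✓
  R = 0.191 -> Y = 0.007 ✓
  R = 0.195 -> Y = 0.007 ✓
All samples match this transformation.

(d) R³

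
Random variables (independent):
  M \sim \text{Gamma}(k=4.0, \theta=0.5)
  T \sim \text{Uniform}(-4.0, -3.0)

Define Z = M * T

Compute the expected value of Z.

For independent RVs: E[XY] = E[X]*E[Y]
E[M] = 2
E[T] = -3.5
E[Z] = 2 * (-3.5) = -7

-7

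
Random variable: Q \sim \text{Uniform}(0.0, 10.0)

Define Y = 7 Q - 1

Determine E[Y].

For Y = 7Q - 1:
E[Y] = 7 * E[Q] - 1
E[Q] = (0 + 10)/2 = 5
E[Y] = 7 * 5 - 1 = 34

34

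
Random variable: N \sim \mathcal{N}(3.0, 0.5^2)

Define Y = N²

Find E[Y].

Using E[X²] = Var(X) + (E[X])²:
E[N] = 3
Var(N) = 0.5^2 = 0.25
E[N²] = 0.25 + 3² = 0.25 + 9 = 9.25

9.25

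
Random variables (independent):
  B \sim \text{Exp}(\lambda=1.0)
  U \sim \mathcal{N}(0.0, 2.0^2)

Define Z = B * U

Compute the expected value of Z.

For independent RVs: E[XY] = E[X]*E[Y]
E[B] = 1
E[U] = 0
E[Z] = 1 * 0 = 0

0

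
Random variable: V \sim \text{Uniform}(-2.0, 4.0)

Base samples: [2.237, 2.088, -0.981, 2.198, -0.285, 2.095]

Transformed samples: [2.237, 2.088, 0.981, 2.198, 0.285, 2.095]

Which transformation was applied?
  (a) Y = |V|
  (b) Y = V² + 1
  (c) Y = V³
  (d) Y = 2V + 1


Checking option (a) Y = |V|:
  V = 2.237 -> Y = 2.237 ✓
  V = 2.088 -> Y = 2.088 ✓
  V = -0.981 -> Y = 0.981 ✓
All samples match this transformation.

(a) |V|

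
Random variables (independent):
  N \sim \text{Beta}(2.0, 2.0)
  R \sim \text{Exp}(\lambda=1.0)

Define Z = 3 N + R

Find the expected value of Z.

E[Z] = 3*E[N] + 1*E[R]
E[N] = 0.5
E[R] = 1
E[Z] = 3*0.5 + 1*1 = 2.5

2.5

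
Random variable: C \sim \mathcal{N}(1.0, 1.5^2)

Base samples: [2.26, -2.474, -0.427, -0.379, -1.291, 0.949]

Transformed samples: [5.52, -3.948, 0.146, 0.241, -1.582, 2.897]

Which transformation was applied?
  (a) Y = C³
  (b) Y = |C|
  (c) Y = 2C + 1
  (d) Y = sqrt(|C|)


Checking option (c) Y = 2C + 1:
  C = 2.26 -> Y = 5.52 ✓
  C = -2.474 -> Y = -3.948 ✓
  C = -0.427 -> Y = 0.146 ✓
All samples match this transformation.

(c) 2C + 1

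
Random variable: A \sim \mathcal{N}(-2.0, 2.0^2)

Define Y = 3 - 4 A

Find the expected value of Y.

For Y = -4A + 3:
E[Y] = -4 * E[A] + 3
E[A] = -2.0 = -2
E[Y] = -4 * (-2) + 3 = 11

11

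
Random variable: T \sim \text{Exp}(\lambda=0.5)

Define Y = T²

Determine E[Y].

E[T²] = Var(T) + (E[T])² = 4 + 4 = 8

8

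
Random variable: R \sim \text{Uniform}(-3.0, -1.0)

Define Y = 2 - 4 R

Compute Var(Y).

For Y = aR + b: Var(Y) = a² * Var(R)
Var(R) = (-1 + 3)^2/12 = 0.33333333
Var(Y) = (-4)² * 0.33333333 = 16 * 0.33333333 = 5.3333333

5.3333333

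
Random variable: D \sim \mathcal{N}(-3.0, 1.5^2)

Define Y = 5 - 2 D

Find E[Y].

For Y = -2D + 5:
E[Y] = -2 * E[D] + 5
E[D] = -3.0 = -3
E[Y] = -2 * (-3) + 5 = 11

11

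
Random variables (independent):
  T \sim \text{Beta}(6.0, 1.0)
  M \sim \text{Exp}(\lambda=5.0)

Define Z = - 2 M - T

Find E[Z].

E[Z] = -1*E[T] - 2*E[M]
E[T] = 0.85714286
E[M] = 0.2
E[Z] = -1*0.85714286 - 2*0.2 = -1.2571429

-1.2571429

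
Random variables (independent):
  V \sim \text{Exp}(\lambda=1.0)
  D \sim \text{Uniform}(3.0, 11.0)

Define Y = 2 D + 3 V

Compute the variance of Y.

For independent RVs: Var(aX + bY) = a²Var(X) + b²Var(Y)
Var(V) = 1
Var(D) = 5.3333333
Var(Y) = 3²*1 + 2²*5.3333333
= 9*1 + 4*5.3333333 = 30.333333

30.333333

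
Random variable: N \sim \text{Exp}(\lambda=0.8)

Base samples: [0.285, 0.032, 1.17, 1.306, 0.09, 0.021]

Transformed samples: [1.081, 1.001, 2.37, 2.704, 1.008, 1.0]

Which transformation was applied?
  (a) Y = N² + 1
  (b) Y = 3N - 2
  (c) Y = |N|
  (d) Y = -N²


Checking option (a) Y = N² + 1:
  N = 0.285 -> Y = 1.081 ✓
  N = 0.032 -> Y = 1.001 ✓
  N = 1.17 -> Y = 2.37 ✓
All samples match this transformation.

(a) N² + 1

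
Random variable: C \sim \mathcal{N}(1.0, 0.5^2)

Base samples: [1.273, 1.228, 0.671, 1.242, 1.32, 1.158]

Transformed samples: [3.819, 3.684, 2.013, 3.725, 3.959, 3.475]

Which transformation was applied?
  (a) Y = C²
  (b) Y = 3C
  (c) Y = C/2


Checking option (b) Y = 3C:
  C = 1.273 -> Y = 3.819 ✓
  C = 1.228 -> Y = 3.684 ✓
  C = 0.671 -> Y = 2.013 ✓
All samples match this transformation.

(b) 3C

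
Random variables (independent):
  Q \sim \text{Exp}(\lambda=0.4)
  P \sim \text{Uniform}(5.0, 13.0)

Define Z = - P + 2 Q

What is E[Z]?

E[Z] = 2*E[Q] - 1*E[P]
E[Q] = 2.5
E[P] = 9
E[Z] = 2*2.5 - 1*9 = -4

-4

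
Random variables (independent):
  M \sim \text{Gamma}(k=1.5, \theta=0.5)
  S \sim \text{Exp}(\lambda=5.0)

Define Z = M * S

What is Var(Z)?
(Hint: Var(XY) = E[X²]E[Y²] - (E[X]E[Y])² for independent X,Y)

Var(XY) = E[X²]E[Y²] - (E[X]E[Y])²
E[M] = 0.75, Var(M) = 0.375
E[S] = 0.2, Var(S) = 0.04
E[M²] = 0.375 + 0.75² = 0.9375
E[S²] = 0.04 + 0.2² = 0.08
Var(Z) = 0.9375*0.08 - (0.75*0.2)²
= 0.075 - 0.0225 = 0.0525

0.0525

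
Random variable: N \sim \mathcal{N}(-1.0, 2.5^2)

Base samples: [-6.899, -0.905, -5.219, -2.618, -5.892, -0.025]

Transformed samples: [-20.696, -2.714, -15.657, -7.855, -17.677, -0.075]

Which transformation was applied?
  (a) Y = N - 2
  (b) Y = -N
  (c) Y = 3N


Checking option (c) Y = 3N:
  N = -6.899 -> Y = -20.696 ✓
  N = -0.905 -> Y = -2.714 ✓
  N = -5.219 -> Y = -15.657 ✓
All samples match this transformation.

(c) 3N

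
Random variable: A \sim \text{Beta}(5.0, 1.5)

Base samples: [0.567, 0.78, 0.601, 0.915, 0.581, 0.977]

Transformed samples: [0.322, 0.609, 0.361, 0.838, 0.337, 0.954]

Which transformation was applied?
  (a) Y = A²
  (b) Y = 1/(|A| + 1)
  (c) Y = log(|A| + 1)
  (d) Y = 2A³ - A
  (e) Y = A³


Checking option (a) Y = A²:
  A = 0.567 -> Y = 0.322 ✓
  A = 0.78 -> Y = 0.609 ✓
  A = 0.601 -> Y = 0.361 ✓
All samples match this transformation.

(a) A²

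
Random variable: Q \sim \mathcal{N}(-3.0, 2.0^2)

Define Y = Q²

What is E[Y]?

Using E[X²] = Var(X) + (E[X])²:
E[Q] = -3
Var(Q) = 2.0^2 = 4
E[Q²] = 4 + (-3)² = 4 + 9 = 13

13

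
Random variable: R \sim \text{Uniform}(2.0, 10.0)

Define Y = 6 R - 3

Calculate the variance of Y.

For Y = aR + b: Var(Y) = a² * Var(R)
Var(R) = (10 - 2)^2/12 = 5.3333333
Var(Y) = 6² * 5.3333333 = 36 * 5.3333333 = 192

192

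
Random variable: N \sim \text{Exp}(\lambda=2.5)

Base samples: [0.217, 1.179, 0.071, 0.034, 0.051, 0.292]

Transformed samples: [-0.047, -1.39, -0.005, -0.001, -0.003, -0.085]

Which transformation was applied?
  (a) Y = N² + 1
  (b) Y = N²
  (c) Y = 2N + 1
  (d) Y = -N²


Checking option (d) Y = -N²:
  N = 0.217 -> Y = -0.047 ✓
  N = 1.179 -> Y = -1.39 ✓
  N = 0.071 -> Y = -0.005 ✓
All samples match this transformation.

(d) -N²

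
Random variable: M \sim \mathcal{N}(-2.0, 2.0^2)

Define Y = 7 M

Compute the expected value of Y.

For Y = 7M:
E[Y] = 7 * E[M]
E[M] = -2.0 = -2
E[Y] = 7 * (-2) = -14

-14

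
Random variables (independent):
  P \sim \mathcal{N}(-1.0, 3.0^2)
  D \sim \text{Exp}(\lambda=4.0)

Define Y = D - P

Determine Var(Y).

For independent RVs: Var(aX + bY) = a²Var(X) + b²Var(Y)
Var(P) = 9
Var(D) = 0.0625
Var(Y) = (-1)²*9 + 1²*0.0625
= 1*9 + 1*0.0625 = 9.0625

9.0625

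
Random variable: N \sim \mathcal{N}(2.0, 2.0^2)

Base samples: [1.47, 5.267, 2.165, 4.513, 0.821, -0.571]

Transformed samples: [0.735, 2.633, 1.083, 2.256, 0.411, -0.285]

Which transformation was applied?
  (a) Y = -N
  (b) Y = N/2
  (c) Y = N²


Checking option (b) Y = N/2:
  N = 1.47 -> Y = 0.735 ✓
  N = 5.267 -> Y = 2.633 ✓
  N = 2.165 -> Y = 1.083 ✓
All samples match this transformation.

(b) N/2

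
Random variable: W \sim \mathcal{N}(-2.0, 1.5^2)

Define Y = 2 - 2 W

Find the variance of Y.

For Y = aW + b: Var(Y) = a² * Var(W)
Var(W) = 1.5^2 = 2.25
Var(Y) = (-2)² * 2.25 = 4 * 2.25 = 9

9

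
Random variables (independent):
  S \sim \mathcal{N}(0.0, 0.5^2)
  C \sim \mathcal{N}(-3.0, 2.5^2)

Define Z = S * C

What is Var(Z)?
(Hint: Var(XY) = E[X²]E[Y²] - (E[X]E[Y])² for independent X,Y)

Var(XY) = E[X²]E[Y²] - (E[X]E[Y])²
E[S] = 0, Var(S) = 0.25
E[C] = -3, Var(C) = 6.25
E[S²] = 0.25 + 0² = 0.25
E[C²] = 6.25 + (-3)² = 15.25
Var(Z) = 0.25*15.25 - (0*(-3))²
= 3.8125 - 0 = 3.8125

3.8125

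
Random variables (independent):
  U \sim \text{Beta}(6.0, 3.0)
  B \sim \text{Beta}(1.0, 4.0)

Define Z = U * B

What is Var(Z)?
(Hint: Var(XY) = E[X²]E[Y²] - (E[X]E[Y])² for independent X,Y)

Var(XY) = E[X²]E[Y²] - (E[X]E[Y])²
E[U] = 0.66666667, Var(U) = 0.022222222
E[B] = 0.2, Var(B) = 0.026666667
E[U²] = 0.022222222 + 0.66666667² = 0.46666667
E[B²] = 0.026666667 + 0.2² = 0.066666667
Var(Z) = 0.46666667*0.066666667 - (0.66666667*0.2)²
= 0.031111111 - 0.017777778 = 0.013333333

0.013333333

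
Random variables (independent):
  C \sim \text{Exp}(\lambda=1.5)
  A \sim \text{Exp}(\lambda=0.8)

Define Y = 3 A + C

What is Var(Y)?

For independent RVs: Var(aX + bY) = a²Var(X) + b²Var(Y)
Var(C) = 0.44444444
Var(A) = 1.5625
Var(Y) = 1²*0.44444444 + 3²*1.5625
= 1*0.44444444 + 9*1.5625 = 14.506944

14.506944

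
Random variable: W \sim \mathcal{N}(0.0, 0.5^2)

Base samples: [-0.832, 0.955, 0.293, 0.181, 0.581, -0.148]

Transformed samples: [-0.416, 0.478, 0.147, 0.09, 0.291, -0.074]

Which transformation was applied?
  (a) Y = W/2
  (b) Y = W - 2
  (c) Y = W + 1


Checking option (a) Y = W/2:
  W = -0.832 -> Y = -0.416 ✓
  W = 0.955 -> Y = 0.478 ✓
  W = 0.293 -> Y = 0.147 ✓
All samples match this transformation.

(a) W/2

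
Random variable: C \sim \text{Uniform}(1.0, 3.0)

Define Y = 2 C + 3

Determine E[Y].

For Y = 2C + 3:
E[Y] = 2 * E[C] + 3
E[C] = (1 + 3)/2 = 2
E[Y] = 2 * 2 + 3 = 7

7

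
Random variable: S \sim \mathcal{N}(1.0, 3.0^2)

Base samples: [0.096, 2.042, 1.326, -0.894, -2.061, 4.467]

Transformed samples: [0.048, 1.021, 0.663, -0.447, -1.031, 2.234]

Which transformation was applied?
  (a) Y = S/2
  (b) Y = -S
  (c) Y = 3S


Checking option (a) Y = S/2:
  S = 0.096 -> Y = 0.048 ✓
  S = 2.042 -> Y = 1.021 ✓
  S = 1.326 -> Y = 0.663 ✓
All samples match this transformation.

(a) S/2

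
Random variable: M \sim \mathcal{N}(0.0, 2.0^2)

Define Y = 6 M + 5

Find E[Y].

For Y = 6M + 5:
E[Y] = 6 * E[M] + 5
E[M] = 0.0 = 0
E[Y] = 6 * 0 + 5 = 5

5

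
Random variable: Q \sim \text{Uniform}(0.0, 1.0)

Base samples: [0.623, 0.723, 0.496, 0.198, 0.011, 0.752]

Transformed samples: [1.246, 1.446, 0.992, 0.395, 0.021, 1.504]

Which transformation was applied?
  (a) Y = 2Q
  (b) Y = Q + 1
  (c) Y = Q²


Checking option (a) Y = 2Q:
  Q = 0.623 -> Y = 1.246 ✓
  Q = 0.723 -> Y = 1.446 ✓
  Q = 0.496 -> Y = 0.992 ✓
All samples match this transformation.

(a) 2Q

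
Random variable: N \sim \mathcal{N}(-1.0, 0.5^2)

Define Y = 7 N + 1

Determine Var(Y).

For Y = aN + b: Var(Y) = a² * Var(N)
Var(N) = 0.5^2 = 0.25
Var(Y) = 7² * 0.25 = 49 * 0.25 = 12.25

12.25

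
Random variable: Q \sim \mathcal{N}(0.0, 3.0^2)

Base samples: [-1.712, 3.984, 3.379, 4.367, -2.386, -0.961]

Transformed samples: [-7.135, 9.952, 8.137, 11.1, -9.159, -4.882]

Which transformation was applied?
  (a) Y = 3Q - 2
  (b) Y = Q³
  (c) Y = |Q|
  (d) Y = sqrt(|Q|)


Checking option (a) Y = 3Q - 2:
  Q = -1.712 -> Y = -7.135 ✓
  Q = 3.984 -> Y = 9.952 ✓
  Q = 3.379 -> Y = 8.137 ✓
All samples match this transformation.

(a) 3Q - 2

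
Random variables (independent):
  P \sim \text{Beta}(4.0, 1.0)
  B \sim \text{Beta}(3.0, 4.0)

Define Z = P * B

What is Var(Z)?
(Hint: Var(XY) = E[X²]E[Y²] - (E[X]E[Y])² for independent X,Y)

Var(XY) = E[X²]E[Y²] - (E[X]E[Y])²
E[P] = 0.8, Var(P) = 0.026666667
E[B] = 0.42857143, Var(B) = 0.030612245
E[P²] = 0.026666667 + 0.8² = 0.66666667
E[B²] = 0.030612245 + 0.42857143² = 0.21428571
Var(Z) = 0.66666667*0.21428571 - (0.8*0.42857143)²
= 0.14285714 - 0.11755102 = 0.025306122

0.025306122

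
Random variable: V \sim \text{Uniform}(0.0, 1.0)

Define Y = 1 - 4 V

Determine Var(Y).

For Y = aV + b: Var(Y) = a² * Var(V)
Var(V) = (1 - 0)^2/12 = 0.083333333
Var(Y) = (-4)² * 0.083333333 = 16 * 0.083333333 = 1.3333333

1.3333333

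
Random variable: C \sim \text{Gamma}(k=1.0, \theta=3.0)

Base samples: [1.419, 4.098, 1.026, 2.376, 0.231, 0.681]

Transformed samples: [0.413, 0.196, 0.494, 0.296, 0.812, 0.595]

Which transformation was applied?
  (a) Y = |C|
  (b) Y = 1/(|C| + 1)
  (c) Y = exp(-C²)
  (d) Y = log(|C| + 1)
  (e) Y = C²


Checking option (b) Y = 1/(|C| + 1):
  C = 1.419 -> Y = 0.413 ✓
  C = 4.098 -> Y = 0.196 ✓
  C = 1.026 -> Y = 0.494 ✓
All samples match this transformation.

(b) 1/(|C| + 1)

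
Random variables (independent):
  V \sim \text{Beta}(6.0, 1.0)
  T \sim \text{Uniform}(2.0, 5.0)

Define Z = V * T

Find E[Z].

For independent RVs: E[XY] = E[X]*E[Y]
E[V] = 0.85714286
E[T] = 3.5
E[Z] = 0.85714286 * 3.5 = 3

3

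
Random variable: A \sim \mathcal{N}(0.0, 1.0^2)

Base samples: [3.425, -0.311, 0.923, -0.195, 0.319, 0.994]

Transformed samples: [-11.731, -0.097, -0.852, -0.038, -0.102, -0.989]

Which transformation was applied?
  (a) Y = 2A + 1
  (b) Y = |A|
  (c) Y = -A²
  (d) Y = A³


Checking option (c) Y = -A²:
  A = 3.425 -> Y = -11.731 ✓
  A = -0.311 -> Y = -0.097 ✓
  A = 0.923 -> Y = -0.852 ✓
All samples match this transformation.

(c) -A²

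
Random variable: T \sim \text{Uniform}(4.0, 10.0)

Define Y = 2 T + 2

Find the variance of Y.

For Y = aT + b: Var(Y) = a² * Var(T)
Var(T) = (10 - 4)^2/12 = 3
Var(Y) = 2² * 3 = 4 * 3 = 12

12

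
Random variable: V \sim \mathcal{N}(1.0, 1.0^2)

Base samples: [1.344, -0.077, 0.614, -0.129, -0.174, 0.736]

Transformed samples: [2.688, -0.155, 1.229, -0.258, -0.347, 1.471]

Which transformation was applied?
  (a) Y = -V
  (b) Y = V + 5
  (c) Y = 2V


Checking option (c) Y = 2V:
  V = 1.344 -> Y = 2.688 ✓
  V = -0.077 -> Y = -0.155 ✓
  V = 0.614 -> Y = 1.229 ✓
All samples match this transformation.

(c) 2V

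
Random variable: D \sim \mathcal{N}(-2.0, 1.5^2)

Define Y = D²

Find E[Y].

Using E[X²] = Var(X) + (E[X])²:
E[D] = -2
Var(D) = 1.5^2 = 2.25
E[D²] = 2.25 + (-2)² = 2.25 + 4 = 6.25

6.25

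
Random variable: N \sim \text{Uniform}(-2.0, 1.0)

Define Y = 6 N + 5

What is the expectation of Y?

For Y = 6N + 5:
E[Y] = 6 * E[N] + 5
E[N] = (-2 + 1)/2 = -0.5
E[Y] = 6 * (-0.5) + 5 = 2

2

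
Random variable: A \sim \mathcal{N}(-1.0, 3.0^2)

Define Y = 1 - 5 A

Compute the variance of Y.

For Y = aA + b: Var(Y) = a² * Var(A)
Var(A) = 3.0^2 = 9
Var(Y) = (-5)² * 9 = 25 * 9 = 225

225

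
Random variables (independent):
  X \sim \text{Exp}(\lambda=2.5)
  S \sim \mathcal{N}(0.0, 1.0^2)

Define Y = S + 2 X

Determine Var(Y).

For independent RVs: Var(aX + bY) = a²Var(X) + b²Var(Y)
Var(X) = 0.16
Var(S) = 1
Var(Y) = 2²*0.16 + 1²*1
= 4*0.16 + 1*1 = 1.64

1.64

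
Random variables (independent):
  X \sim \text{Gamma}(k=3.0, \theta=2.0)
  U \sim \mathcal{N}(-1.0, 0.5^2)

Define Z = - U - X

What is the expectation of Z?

E[Z] = -1*E[X] - 1*E[U]
E[X] = 6
E[U] = -1
E[Z] = -1*6 - 1*(-1) = -5

-5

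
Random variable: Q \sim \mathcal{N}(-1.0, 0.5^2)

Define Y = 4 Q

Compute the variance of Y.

For Y = aQ + b: Var(Y) = a² * Var(Q)
Var(Q) = 0.5^2 = 0.25
Var(Y) = 4² * 0.25 = 16 * 0.25 = 4

4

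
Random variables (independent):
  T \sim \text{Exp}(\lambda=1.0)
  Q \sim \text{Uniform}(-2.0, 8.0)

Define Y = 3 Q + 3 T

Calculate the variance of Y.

For independent RVs: Var(aX + bY) = a²Var(X) + b²Var(Y)
Var(T) = 1
Var(Q) = 8.3333333
Var(Y) = 3²*1 + 3²*8.3333333
= 9*1 + 9*8.3333333 = 84

84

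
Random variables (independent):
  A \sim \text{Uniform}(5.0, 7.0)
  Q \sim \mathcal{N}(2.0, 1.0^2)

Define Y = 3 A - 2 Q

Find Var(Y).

For independent RVs: Var(aX + bY) = a²Var(X) + b²Var(Y)
Var(A) = 0.33333333
Var(Q) = 1
Var(Y) = 3²*0.33333333 + (-2)²*1
= 9*0.33333333 + 4*1 = 7

7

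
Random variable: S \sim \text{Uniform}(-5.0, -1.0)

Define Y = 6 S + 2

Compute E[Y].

For Y = 6S + 2:
E[Y] = 6 * E[S] + 2
E[S] = (-5 - 1)/2 = -3
E[Y] = 6 * (-3) + 2 = -16

-16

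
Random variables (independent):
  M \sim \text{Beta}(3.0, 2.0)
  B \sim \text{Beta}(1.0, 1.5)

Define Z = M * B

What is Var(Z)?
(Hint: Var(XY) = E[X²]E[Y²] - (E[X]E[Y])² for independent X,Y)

Var(XY) = E[X²]E[Y²] - (E[X]E[Y])²
E[M] = 0.6, Var(M) = 0.04
E[B] = 0.4, Var(B) = 0.068571429
E[M²] = 0.04 + 0.6² = 0.4
E[B²] = 0.068571429 + 0.4² = 0.22857143
Var(Z) = 0.4*0.22857143 - (0.6*0.4)²
= 0.091428571 - 0.0576 = 0.033828571

0.033828571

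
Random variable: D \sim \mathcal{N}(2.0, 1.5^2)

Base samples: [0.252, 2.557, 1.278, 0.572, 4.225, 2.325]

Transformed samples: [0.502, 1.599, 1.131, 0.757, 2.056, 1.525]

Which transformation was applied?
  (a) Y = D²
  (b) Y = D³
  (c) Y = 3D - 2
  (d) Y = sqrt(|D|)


Checking option (d) Y = sqrt(|D|):
  D = 0.252 -> Y = 0.502 ✓
  D = 2.557 -> Y = 1.599 ✓
  D = 1.278 -> Y = 1.131 ✓
All samples match this transformation.

(d) sqrt(|D|)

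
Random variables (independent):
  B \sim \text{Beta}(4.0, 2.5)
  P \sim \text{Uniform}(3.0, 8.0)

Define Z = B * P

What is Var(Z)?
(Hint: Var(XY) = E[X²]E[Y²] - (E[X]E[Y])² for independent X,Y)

Var(XY) = E[X²]E[Y²] - (E[X]E[Y])²
E[B] = 0.61538462, Var(B) = 0.031558185
E[P] = 5.5, Var(P) = 2.0833333
E[B²] = 0.031558185 + 0.61538462² = 0.41025641
E[P²] = 2.0833333 + 5.5² = 32.333333
Var(Z) = 0.41025641*32.333333 - (0.61538462*5.5)²
= 13.264957 - 11.455621 = 1.809336

1.809336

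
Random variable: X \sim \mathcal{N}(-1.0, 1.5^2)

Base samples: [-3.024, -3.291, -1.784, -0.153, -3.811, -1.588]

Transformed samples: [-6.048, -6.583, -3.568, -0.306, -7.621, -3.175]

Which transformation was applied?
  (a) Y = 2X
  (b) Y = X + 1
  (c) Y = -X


Checking option (a) Y = 2X:
  X = -3.024 -> Y = -6.048 ✓
  X = -3.291 -> Y = -6.583 ✓
  X = -1.784 -> Y = -3.568 ✓
All samples match this transformation.

(a) 2X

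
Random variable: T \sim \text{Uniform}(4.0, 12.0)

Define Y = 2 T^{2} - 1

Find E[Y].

E[Y] = 2*E[T²] - 1
E[T] = 8
E[T²] = Var(T) + (E[T])² = 5.3333333 + 64 = 69.333333
E[Y] = 2*69.333333 - 1 = 137.66667

137.66667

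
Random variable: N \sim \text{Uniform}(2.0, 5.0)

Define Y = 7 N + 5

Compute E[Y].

For Y = 7N + 5:
E[Y] = 7 * E[N] + 5
E[N] = (2 + 5)/2 = 3.5
E[Y] = 7 * 3.5 + 5 = 29.5

29.5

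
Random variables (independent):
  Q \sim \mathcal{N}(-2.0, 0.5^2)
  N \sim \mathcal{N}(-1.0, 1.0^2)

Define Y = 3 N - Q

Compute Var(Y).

For independent RVs: Var(aX + bY) = a²Var(X) + b²Var(Y)
Var(Q) = 0.25
Var(N) = 1
Var(Y) = (-1)²*0.25 + 3²*1
= 1*0.25 + 9*1 = 9.25

9.25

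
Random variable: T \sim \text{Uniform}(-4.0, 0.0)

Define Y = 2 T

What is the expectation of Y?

For Y = 2T:
E[Y] = 2 * E[T]
E[T] = (-4 + 0)/2 = -2
E[Y] = 2 * (-2) = -4

-4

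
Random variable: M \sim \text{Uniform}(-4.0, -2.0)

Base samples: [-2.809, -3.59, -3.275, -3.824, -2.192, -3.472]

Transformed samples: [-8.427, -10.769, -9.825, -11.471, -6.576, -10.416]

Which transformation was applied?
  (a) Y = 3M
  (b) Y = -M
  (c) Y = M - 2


Checking option (a) Y = 3M:
  M = -2.809 -> Y = -8.427 ✓
  M = -3.59 -> Y = -10.769 ✓
  M = -3.275 -> Y = -9.825 ✓
All samples match this transformation.

(a) 3M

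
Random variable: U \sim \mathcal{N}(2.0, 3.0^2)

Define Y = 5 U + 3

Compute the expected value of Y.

For Y = 5U + 3:
E[Y] = 5 * E[U] + 3
E[U] = 2.0 = 2
E[Y] = 5 * 2 + 3 = 13

13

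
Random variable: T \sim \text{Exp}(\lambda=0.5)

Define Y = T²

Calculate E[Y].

Using E[X²] = Var(X) + (E[X])²:
E[T] = 2
Var(T) = 1/0.5^2 = 4
E[T²] = 4 + 2² = 4 + 4 = 8

8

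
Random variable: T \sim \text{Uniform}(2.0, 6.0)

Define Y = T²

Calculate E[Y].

Using E[X²] = Var(X) + (E[X])²:
E[T] = 4
Var(T) = (6 - 2)^2/12 = 1.3333333
E[T²] = 1.3333333 + 4² = 1.3333333 + 16 = 17.333333

17.333333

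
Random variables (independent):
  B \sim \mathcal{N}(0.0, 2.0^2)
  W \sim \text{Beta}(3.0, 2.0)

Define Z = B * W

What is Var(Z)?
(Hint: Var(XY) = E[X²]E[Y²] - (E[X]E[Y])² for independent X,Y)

Var(XY) = E[X²]E[Y²] - (E[X]E[Y])²
E[B] = 0, Var(B) = 4
E[W] = 0.6, Var(W) = 0.04
E[B²] = 4 + 0² = 4
E[W²] = 0.04 + 0.6² = 0.4
Var(Z) = 4*0.4 - (0*0.6)²
= 1.6 - 0 = 1.6

1.6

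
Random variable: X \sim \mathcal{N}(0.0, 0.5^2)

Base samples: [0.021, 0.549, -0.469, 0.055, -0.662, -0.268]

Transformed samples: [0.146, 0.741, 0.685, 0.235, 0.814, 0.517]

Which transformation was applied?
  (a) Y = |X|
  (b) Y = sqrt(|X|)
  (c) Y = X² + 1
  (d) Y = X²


Checking option (b) Y = sqrt(|X|):
  X = 0.021 -> Y = 0.146 ✓
  X = 0.549 -> Y = 0.741 ✓
  X = -0.469 -> Y = 0.685 ✓
All samples match this transformation.

(b) sqrt(|X|)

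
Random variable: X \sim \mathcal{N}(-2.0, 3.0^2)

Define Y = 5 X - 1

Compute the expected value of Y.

For Y = 5X - 1:
E[Y] = 5 * E[X] - 1
E[X] = -2.0 = -2
E[Y] = 5 * (-2) - 1 = -11

-11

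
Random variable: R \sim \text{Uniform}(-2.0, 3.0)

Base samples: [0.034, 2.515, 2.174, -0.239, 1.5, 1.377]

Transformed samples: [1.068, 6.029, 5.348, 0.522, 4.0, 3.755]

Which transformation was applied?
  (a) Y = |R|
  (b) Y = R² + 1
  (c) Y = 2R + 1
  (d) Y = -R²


Checking option (c) Y = 2R + 1:
  R = 0.034 -> Y = 1.068 ✓
  R = 2.515 -> Y = 6.029 ✓
  R = 2.174 -> Y = 5.348 ✓
All samples match this transformation.

(c) 2R + 1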